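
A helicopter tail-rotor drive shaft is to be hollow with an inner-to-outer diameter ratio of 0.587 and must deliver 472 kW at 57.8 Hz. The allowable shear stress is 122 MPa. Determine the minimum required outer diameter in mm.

ω = 2π·57.8 = 363.2 rad/s, so T = P/ω = 472×10³ / 363.2 = 1300 N·m.
For a hollow shaft with d_i/d_o = 0.587: τ_max = 16T/(π d_o³ (1−k⁴)), so d_o = [16T/(π τ_allow (1−k⁴))]^(1/3) = [16·1300/(π·1.22×10^8·0.8813)]^(1/3) = 0.03949 m.

39.5 mm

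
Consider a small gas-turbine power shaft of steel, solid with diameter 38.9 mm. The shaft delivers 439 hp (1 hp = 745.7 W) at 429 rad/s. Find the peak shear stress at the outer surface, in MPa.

66.0 MPa

ω = 429 rad/s, so T = P/ω = 439×745.7 / 429.0 = 763.1 N·m.
J = πd⁴/32 = π(0.0389)⁴/32 = 2.248×10^-7 m⁴.
τ_max = T·r/J = 763.1 × 0.0194 / 2.248×10^-7 = 6.602×10^7 Pa.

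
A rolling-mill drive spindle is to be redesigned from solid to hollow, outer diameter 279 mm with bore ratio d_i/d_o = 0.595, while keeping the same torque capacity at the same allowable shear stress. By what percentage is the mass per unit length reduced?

Equal τ_max and T ⇒ the solid shaft needs d_s³ = d_o³(1−k⁴), so d_s = 279·(1−0.595⁴)^(1/3) = 266.8 mm.
Area ratio A_h/A_s = d_o²(1−k²)/d_s² = (1−k²)/(1−k⁴)^(2/3) = 0.7063.
Mass saving = 1 − 0.7063 = 29.4 %.

29.4 %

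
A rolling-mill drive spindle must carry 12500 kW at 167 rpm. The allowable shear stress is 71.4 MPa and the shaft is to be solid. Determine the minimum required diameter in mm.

371 mm

ω = 2π·167/60 = 17.49 rad/s, so T = P/ω = 12500×10³ / 17.49 = 714800 N·m.
For a solid shaft τ_max = 16T/(πd³), so d = (16T/(π τ_allow))^(1/3) = (16·714800/(π·7.14×10^7))^(1/3) = 0.3708 m.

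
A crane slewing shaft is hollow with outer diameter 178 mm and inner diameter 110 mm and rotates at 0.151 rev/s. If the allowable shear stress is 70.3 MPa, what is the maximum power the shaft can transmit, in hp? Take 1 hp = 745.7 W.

84.6 hp

J = π(d_o⁴ − d_i⁴)/32 = π(0.178⁴ − 0.110⁴)/32 = 8.418×10^-5 m⁴.
T_max = τ_allow·J/r = 7.03×10^7 × 8.418×10^-5 / 0.0890 = 66490 N·m.
ω = 2π·0.151 = 0.9488 rad/s, so P_max = T_max·ω = 6.309×10^4 W.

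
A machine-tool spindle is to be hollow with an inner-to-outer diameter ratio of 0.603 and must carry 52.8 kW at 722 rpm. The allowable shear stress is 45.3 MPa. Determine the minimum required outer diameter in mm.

ω = 2π·722/60 = 75.61 rad/s, so T = P/ω = 52.8×10³ / 75.61 = 698.3 N·m.
For a hollow shaft with d_i/d_o = 0.603: τ_max = 16T/(π d_o³ (1−k⁴)), so d_o = [16T/(π τ_allow (1−k⁴))]^(1/3) = [16·698.3/(π·4.53×10^7·0.8678)]^(1/3) = 0.04489 m.

44.9 mm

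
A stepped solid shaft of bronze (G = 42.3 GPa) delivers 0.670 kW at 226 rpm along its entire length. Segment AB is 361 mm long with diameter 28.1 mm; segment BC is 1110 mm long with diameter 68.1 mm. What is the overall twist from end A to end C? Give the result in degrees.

0.246°

ω = 2π·226/60 = 23.67 rad/s, so T = P/ω = 0.670×10³ / 23.67 = 28.31 N·m.
J_AB = π(0.0281)⁴/32 = 6.12×10^-8 m⁴; J_BC = π(0.0681)⁴/32 = 2.11×10^-6 m⁴.
θ = (T/G)·Σ L_i/J_i = (28.31/42.3×10⁹)·(0.361/6.12×10^-8 + 1.11/2.11×10^-6) = 4.299×10^-3 rad.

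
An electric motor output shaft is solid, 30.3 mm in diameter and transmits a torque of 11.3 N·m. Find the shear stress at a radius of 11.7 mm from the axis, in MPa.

J = πd⁴/32 = π(0.0303)⁴/32 = 8.275×10^-8 m⁴.
Shear stress varies linearly with radius: τ = T·r/J = 11.30 × 0.0117 / 8.275×10^-8 = 1.598×10^6 Pa.

1.60 MPa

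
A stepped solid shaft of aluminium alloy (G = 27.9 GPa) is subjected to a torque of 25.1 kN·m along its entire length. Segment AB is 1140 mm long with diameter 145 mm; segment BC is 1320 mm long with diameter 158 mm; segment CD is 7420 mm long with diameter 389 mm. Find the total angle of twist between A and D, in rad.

J_AB = π(0.145)⁴/32 = 4.34×10^-5 m⁴; J_BC = π(0.158)⁴/32 = 6.12×10^-5 m⁴; J_CD = π(0.389)⁴/32 = 2.25×10^-3 m⁴.
θ = (T/G)·Σ L_i/J_i = (25100/27.9×10⁹)·(1.14/4.34×10^-5 + 1.32/6.12×10^-5 + 7.42/2.25×10^-3) = 0.04601 rad.

0.0460 rad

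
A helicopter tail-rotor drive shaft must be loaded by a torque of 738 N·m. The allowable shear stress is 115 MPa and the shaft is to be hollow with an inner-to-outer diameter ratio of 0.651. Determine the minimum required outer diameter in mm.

For a hollow shaft with d_i/d_o = 0.651: τ_max = 16T/(π d_o³ (1−k⁴)), so d_o = [16T/(π τ_allow (1−k⁴))]^(1/3) = [16·738.0/(π·1.15×10^8·0.8204)]^(1/3) = 0.03415 m.

34.2 mm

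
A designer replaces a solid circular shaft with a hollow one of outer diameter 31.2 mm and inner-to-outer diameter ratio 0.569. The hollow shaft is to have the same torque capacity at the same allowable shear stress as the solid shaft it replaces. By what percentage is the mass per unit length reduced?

27.2 %

Equal τ_max and T ⇒ the solid shaft needs d_s³ = d_o³(1−k⁴), so d_s = 31.2·(1−0.569⁴)^(1/3) = 30.07 mm.
Area ratio A_h/A_s = d_o²(1−k²)/d_s² = (1−k²)/(1−k⁴)^(2/3) = 0.7280.
Mass saving = 1 − 0.7280 = 27.2 %.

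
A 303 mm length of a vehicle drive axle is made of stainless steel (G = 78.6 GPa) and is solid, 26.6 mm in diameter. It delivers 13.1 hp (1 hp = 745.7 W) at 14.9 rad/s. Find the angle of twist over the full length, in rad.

0.0514 rad

ω = 14.9 rad/s, so T = P/ω = 13.1×745.7 / 14.90 = 655.6 N·m.
J = πd⁴/32 = π(0.0266)⁴/32 = 4.915×10^-8 m⁴.
θ = T·L/(G·J) = 655.6 × 0.303 / (78.6×10⁹ × 4.915×10^-8) = 0.05142 rad.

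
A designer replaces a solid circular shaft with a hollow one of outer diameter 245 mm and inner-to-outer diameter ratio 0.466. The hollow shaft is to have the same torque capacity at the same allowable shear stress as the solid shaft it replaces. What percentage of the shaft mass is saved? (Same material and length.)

Equal τ_max and T ⇒ the solid shaft needs d_s³ = d_o³(1−k⁴), so d_s = 245·(1−0.466⁴)^(1/3) = 241.1 mm.
Area ratio A_h/A_s = d_o²(1−k²)/d_s² = (1−k²)/(1−k⁴)^(2/3) = 0.8085.
Mass saving = 1 − 0.8085 = 19.2 %.

19.2 %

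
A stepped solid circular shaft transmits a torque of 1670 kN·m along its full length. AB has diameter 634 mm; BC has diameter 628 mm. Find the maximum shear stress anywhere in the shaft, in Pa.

Under the same torque, τ_max = 16T/(πd³) is largest where d is smallest — segment BC (d = 628 mm).
τ_max = 16·1.670e6/(π·(0.628)³) = 3.434×10^7 Pa.

3.43e7 Pa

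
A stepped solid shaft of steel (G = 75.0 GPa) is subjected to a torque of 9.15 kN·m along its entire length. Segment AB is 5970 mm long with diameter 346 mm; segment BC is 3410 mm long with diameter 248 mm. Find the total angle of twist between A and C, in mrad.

1.64 mrad

J_AB = π(0.346)⁴/32 = 1.41×10^-3 m⁴; J_BC = π(0.248)⁴/32 = 3.71×10^-4 m⁴.
θ = (T/G)·Σ L_i/J_i = (9150/75.0×10⁹)·(5.97/1.41×10^-3 + 3.41/3.71×10^-4) = 1.638×10^-3 rad.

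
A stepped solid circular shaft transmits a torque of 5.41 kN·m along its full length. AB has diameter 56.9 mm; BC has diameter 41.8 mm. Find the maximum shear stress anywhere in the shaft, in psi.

Under the same torque, τ_max = 16T/(πd³) is largest where d is smallest — segment BC (d = 41.8 mm).
τ_max = 16·5410/(π·(0.0418)³) = 3.773×10^8 Pa.

54700 psi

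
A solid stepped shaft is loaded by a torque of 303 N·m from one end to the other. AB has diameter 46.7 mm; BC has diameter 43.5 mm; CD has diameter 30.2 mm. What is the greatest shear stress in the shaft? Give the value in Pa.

Under the same torque, τ_max = 16T/(πd³) is largest where d is smallest — segment CD (d = 30.2 mm).
τ_max = 16·303.0/(π·(0.0302)³) = 5.603×10^7 Pa.

5.60e7 Pa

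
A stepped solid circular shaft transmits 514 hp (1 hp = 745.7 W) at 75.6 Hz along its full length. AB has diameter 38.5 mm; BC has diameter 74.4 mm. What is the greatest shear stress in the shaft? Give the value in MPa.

ω = 2π·75.6 = 475.0 rad/s, so T = P/ω = 514×745.7 / 475.0 = 806.9 N·m.
Under the same torque, τ_max = 16T/(πd³) is largest where d is smallest — segment AB (d = 38.5 mm).
τ_max = 16·806.9/(π·(0.0385)³) = 7.201×10^7 Pa.

72.0 MPa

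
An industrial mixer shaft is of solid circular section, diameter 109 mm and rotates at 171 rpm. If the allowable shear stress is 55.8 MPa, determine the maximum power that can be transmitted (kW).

254 kW

J = πd⁴/32 = π(0.109)⁴/32 = 1.386×10^-5 m⁴.
T_max = τ_allow·J/r = 5.58×10^7 × 1.386×10^-5 / 0.0545 = 14190 N·m.
ω = 2π·171/60 = 17.91 rad/s, so P_max = T_max·ω = 2.541×10^5 W.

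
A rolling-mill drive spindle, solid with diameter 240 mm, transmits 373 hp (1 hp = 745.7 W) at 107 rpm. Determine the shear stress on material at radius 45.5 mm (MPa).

ω = 2π·107/60 = 11.21 rad/s, so T = P/ω = 373×745.7 / 11.21 = 24820 N·m.
J = πd⁴/32 = π(0.240)⁴/32 = 3.257×10^-4 m⁴.
Shear stress varies linearly with radius: τ = T·r/J = 24820 × 0.0455 / 3.257×10^-4 = 3.468×10^6 Pa.

3.47 MPa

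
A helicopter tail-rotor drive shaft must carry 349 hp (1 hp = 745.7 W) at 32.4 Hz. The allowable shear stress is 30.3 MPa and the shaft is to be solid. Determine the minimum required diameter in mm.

ω = 2π·32.4 = 203.6 rad/s, so T = P/ω = 349×745.7 / 203.6 = 1278 N·m.
For a solid shaft τ_max = 16T/(πd³), so d = (16T/(π τ_allow))^(1/3) = (16·1278/(π·3.03×10^7))^(1/3) = 0.05990 m.

59.9 mm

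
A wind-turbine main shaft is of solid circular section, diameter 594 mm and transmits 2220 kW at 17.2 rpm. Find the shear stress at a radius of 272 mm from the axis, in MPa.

27.4 MPa

ω = 2π·17.2/60 = 1.801 rad/s, so T = P/ω = 2220×10³ / 1.801 = 1.233e6 N·m.
J = πd⁴/32 = π(0.594)⁴/32 = 0.01222 m⁴.
Shear stress varies linearly with radius: τ = T·r/J = 1.233e6 × 0.272 / 0.01222 = 2.743×10^7 Pa.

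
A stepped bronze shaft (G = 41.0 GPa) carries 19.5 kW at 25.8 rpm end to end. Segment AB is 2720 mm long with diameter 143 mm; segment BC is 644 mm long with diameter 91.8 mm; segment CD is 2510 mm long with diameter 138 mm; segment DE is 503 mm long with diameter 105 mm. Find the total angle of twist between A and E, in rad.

0.0478 rad

ω = 2π·25.8/60 = 2.702 rad/s, so T = P/ω = 19.5×10³ / 2.702 = 7217 N·m.
J_AB = π(0.143)⁴/32 = 4.11×10^-5 m⁴; J_BC = π(0.0918)⁴/32 = 6.97×10^-6 m⁴; J_CD = π(0.138)⁴/32 = 3.56×10^-5 m⁴; J_DE = π(0.105)⁴/32 = 1.19×10^-5 m⁴.
θ = (T/G)·Σ L_i/J_i = (7217/41.0×10⁹)·(2.72/4.11×10^-5 + 0.644/6.97×10^-6 + 2.51/3.56×10^-5 + 0.503/1.19×10^-5) = 0.04775 rad.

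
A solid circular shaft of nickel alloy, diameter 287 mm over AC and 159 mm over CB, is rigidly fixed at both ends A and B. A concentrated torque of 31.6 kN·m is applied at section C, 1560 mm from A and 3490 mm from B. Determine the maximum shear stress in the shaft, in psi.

Compatibility: T_A·a/J_AC = T_B·b/J_CB with T_A + T_B = T₀.
J_AC = 6.66×10^-4 m⁴, J_CB = 6.27×10^-5 m⁴, so T_A = T₀·(J_AC/a)/((J_AC/a)+(J_CB/b)) = 30320 N·m, T_B = 1277 N·m.
τ in each portion: τ_AC = 6.53×10^6 Pa, τ_CB = 1.62×10^6 Pa; maximum is in AC.
τ_max = T_AC·r/J = 30320·0.143/6.66×10^-4 = 6.533×10^6 Pa.

948 psi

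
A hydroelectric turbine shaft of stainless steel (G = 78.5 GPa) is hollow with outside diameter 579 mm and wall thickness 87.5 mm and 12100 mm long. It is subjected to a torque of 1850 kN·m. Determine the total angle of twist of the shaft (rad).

0.0339 rad

J = π(d_o⁴ − d_i⁴)/32 = π(0.579⁴ − 0.404⁴)/32 = 8.418×10^-3 m⁴.
θ = T·L/(G·J) = 1.850e6 × 12.1 / (78.5×10⁹ × 8.418×10^-3) = 0.03387 rad.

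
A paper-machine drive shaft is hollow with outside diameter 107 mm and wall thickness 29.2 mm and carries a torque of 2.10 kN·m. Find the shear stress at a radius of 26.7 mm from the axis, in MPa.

J = π(d_o⁴ − d_i⁴)/32 = π(0.107⁴ − 0.0486⁴)/32 = 1.232×10^-5 m⁴.
Shear stress varies linearly with radius: τ = T·r/J = 2100 × 0.0267 / 1.232×10^-5 = 4.551×10^6 Pa.

4.55 MPa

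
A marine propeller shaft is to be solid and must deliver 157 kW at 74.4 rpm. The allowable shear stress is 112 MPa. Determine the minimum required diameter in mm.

ω = 2π·74.4/60 = 7.791 rad/s, so T = P/ω = 157×10³ / 7.791 = 20150 N·m.
For a solid shaft τ_max = 16T/(πd³), so d = (16T/(π τ_allow))^(1/3) = (16·20150/(π·1.12×10^8))^(1/3) = 0.09713 m.

97.1 mm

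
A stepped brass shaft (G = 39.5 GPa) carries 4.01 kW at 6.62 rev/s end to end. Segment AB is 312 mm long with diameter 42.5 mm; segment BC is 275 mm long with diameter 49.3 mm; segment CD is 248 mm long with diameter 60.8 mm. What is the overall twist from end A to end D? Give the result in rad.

0.00399 rad

ω = 2π·6.62 = 41.59 rad/s, so T = P/ω = 4.01×10³ / 41.59 = 96.41 N·m.
J_AB = π(0.0425)⁴/32 = 3.20×10^-7 m⁴; J_BC = π(0.0493)⁴/32 = 5.80×10^-7 m⁴; J_CD = π(0.0608)⁴/32 = 1.34×10^-6 m⁴.
θ = (T/G)·Σ L_i/J_i = (96.41/39.5×10⁹)·(0.312/3.20×10^-7 + 0.275/5.80×10^-7 + 0.248/1.34×10^-6) = 3.986×10^-3 rad.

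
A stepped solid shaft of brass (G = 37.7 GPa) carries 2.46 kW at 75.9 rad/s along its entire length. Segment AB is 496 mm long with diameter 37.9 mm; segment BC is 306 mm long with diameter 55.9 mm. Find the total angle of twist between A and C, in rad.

ω = 75.9 rad/s, so T = P/ω = 2.46×10³ / 75.90 = 32.41 N·m.
J_AB = π(0.0379)⁴/32 = 2.03×10^-7 m⁴; J_BC = π(0.0559)⁴/32 = 9.59×10^-7 m⁴.
θ = (T/G)·Σ L_i/J_i = (32.41/37.7×10⁹)·(0.496/2.03×10^-7 + 0.306/9.59×10^-7) = 2.380×10^-3 rad.

0.00238 rad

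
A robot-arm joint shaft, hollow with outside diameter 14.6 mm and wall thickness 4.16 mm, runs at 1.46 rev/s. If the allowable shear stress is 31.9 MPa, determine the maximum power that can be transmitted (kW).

0.173 kW

J = π(d_o⁴ − d_i⁴)/32 = π(0.0146⁴ − 0.00628⁴)/32 = 4.308×10^-9 m⁴.
T_max = τ_allow·J/r = 3.19×10^7 × 4.308×10^-9 / 0.00730 = 18.83 N·m.
ω = 2π·1.46 = 9.173 rad/s, so P_max = T_max·ω = 172.7 W.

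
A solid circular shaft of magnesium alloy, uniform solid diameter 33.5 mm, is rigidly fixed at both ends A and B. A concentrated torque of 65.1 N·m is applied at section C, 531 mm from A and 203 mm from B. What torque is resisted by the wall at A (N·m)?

18.0 N·m

With uniform GJ and both ends fixed, compatibility θ_AC = θ_CB gives T_A·a = T_B·b, together with T_A + T_B = T₀.
T_A = T₀·b/(a+b) = 65.10·203/734.0 = 18.00 N·m; T_B = 47.10 N·m.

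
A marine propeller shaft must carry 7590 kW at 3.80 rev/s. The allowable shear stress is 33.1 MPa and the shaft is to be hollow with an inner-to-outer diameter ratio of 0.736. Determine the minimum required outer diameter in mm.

ω = 2π·3.80 = 23.88 rad/s, so T = P/ω = 7590×10³ / 23.88 = 317900 N·m.
For a hollow shaft with d_i/d_o = 0.736: τ_max = 16T/(π d_o³ (1−k⁴)), so d_o = [16T/(π τ_allow (1−k⁴))]^(1/3) = [16·317900/(π·3.31×10^7·0.7066)]^(1/3) = 0.4106 m.

411 mm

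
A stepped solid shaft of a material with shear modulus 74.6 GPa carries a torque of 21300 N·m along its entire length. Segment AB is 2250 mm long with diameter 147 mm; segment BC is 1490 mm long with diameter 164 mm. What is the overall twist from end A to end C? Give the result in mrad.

20.0 mrad

J_AB = π(0.147)⁴/32 = 4.58×10^-5 m⁴; J_BC = π(0.164)⁴/32 = 7.10×10^-5 m⁴.
θ = (T/G)·Σ L_i/J_i = (21300/74.6×10⁹)·(2.25/4.58×10^-5 + 1.49/7.10×10^-5) = 0.02000 rad.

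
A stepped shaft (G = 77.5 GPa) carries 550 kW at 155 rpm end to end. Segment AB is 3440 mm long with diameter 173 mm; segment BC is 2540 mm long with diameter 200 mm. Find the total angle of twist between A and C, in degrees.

1.39°

ω = 2π·155/60 = 16.23 rad/s, so T = P/ω = 550×10³ / 16.23 = 33880 N·m.
J_AB = π(0.173)⁴/32 = 8.79×10^-5 m⁴; J_BC = π(0.200)⁴/32 = 1.57×10^-4 m⁴.
θ = (T/G)·Σ L_i/J_i = (33880/77.5×10⁹)·(3.44/8.79×10^-5 + 2.54/1.57×10^-4) = 0.02417 rad.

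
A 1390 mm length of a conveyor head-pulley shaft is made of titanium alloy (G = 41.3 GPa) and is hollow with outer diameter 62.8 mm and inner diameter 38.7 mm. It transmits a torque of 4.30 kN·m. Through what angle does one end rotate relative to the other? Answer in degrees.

6.35°

J = π(d_o⁴ − d_i⁴)/32 = π(0.0628⁴ − 0.0387⁴)/32 = 1.307×10^-6 m⁴.
θ = T·L/(G·J) = 4300 × 1.39 / (41.3×10⁹ × 1.307×10^-6) = 0.1107 rad.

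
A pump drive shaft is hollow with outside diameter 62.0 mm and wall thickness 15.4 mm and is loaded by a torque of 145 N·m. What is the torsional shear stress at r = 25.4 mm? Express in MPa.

J = π(d_o⁴ − d_i⁴)/32 = π(0.0620⁴ − 0.0312⁴)/32 = 1.358×10^-6 m⁴.
Shear stress varies linearly with radius: τ = T·r/J = 145.0 × 0.0254 / 1.358×10^-6 = 2.713×10^6 Pa.

2.71 MPa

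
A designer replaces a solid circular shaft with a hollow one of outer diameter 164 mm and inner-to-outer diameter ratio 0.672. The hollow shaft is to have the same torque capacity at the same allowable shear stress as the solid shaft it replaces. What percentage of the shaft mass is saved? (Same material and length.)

36.2 %

Equal τ_max and T ⇒ the solid shaft needs d_s³ = d_o³(1−k⁴), so d_s = 164·(1−0.672⁴)^(1/3) = 152.0 mm.
Area ratio A_h/A_s = d_o²(1−k²)/d_s² = (1−k²)/(1−k⁴)^(2/3) = 0.6385.
Mass saving = 1 − 0.6385 = 36.2 %.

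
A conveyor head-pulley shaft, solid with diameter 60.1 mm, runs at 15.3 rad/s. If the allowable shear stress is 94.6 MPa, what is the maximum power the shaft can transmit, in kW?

61.7 kW

J = πd⁴/32 = π(0.0601)⁴/32 = 1.281×10^-6 m⁴.
T_max = τ_allow·J/r = 9.46×10^7 × 1.281×10^-6 / 0.0301 = 4032 N·m.
ω = 15.3 rad/s, so P_max = T_max·ω = 6.169×10^4 W.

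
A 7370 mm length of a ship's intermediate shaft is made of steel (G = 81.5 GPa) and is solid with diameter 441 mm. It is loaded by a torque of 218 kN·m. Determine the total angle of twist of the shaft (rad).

0.00531 rad

J = πd⁴/32 = π(0.441)⁴/32 = 3.713×10^-3 m⁴.
θ = T·L/(G·J) = 218000 × 7.37 / (81.5×10⁹ × 3.713×10^-3) = 5.309×10^-3 rad.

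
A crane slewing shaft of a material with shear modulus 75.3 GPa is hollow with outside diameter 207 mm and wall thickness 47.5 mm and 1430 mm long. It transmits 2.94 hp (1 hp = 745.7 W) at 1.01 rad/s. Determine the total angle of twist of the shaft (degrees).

ω = 1.01 rad/s, so T = P/ω = 2.94×745.7 / 1.010 = 2171 N·m.
J = π(d_o⁴ − d_i⁴)/32 = π(0.207⁴ − 0.112⁴)/32 = 1.648×10^-4 m⁴.
θ = T·L/(G·J) = 2171 × 1.43 / (75.3×10⁹ × 1.648×10^-4) = 2.501×10^-4 rad.

0.0143°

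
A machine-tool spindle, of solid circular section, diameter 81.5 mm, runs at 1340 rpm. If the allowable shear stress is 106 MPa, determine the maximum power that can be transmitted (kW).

1580 kW

J = πd⁴/32 = π(0.0815)⁴/32 = 4.331×10^-6 m⁴.
T_max = τ_allow·J/r = 1.06×10^8 × 4.331×10^-6 / 0.0408 = 11270 N·m.
ω = 2π·1340/60 = 140.3 rad/s, so P_max = T_max·ω = 1.581×10^6 W.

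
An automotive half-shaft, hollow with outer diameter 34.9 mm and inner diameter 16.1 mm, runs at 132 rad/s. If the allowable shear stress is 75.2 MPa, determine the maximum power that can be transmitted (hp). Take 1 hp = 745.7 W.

J = π(d_o⁴ − d_i⁴)/32 = π(0.0349⁴ − 0.0161⁴)/32 = 1.391×10^-7 m⁴.
T_max = τ_allow·J/r = 7.52×10^7 × 1.391×10^-7 / 0.0175 = 599.2 N·m.
ω = 132 rad/s, so P_max = T_max·ω = 7.910×10^4 W.

106 hp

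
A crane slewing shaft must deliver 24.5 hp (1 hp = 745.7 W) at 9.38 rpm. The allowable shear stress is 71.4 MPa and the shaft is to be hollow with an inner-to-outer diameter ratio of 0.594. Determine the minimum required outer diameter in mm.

115 mm

ω = 2π·9.38/60 = 0.9823 rad/s, so T = P/ω = 24.5×745.7 / 0.9823 = 18600 N·m.
For a hollow shaft with d_i/d_o = 0.594: τ_max = 16T/(π d_o³ (1−k⁴)), so d_o = [16T/(π τ_allow (1−k⁴))]^(1/3) = [16·18600/(π·7.14×10^7·0.8755)]^(1/3) = 0.1149 m.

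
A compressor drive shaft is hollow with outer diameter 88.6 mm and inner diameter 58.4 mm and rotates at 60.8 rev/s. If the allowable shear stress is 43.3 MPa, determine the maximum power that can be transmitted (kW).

1830 kW

J = π(d_o⁴ − d_i⁴)/32 = π(0.0886⁴ − 0.0584⁴)/32 = 4.908×10^-6 m⁴.
T_max = τ_allow·J/r = 4.33×10^7 × 4.908×10^-6 / 0.0443 = 4797 N·m.
ω = 2π·60.8 = 382.0 rad/s, so P_max = T_max·ω = 1.833×10^6 W.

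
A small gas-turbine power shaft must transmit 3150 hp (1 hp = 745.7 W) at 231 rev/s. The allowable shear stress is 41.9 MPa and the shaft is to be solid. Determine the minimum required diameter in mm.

58.2 mm

ω = 2π·231 = 1451 rad/s, so T = P/ω = 3150×745.7 / 1451 = 1618 N·m.
For a solid shaft τ_max = 16T/(πd³), so d = (16T/(π τ_allow))^(1/3) = (16·1618/(π·4.19×10^7))^(1/3) = 0.05816 m.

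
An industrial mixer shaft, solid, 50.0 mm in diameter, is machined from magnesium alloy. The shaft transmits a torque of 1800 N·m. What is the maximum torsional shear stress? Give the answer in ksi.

10.6 ksi

J = πd⁴/32 = π(0.0500)⁴/32 = 6.136×10^-7 m⁴.
τ_max = T·r/J = 1800 × 0.0250 / 6.136×10^-7 = 7.334×10^7 Pa.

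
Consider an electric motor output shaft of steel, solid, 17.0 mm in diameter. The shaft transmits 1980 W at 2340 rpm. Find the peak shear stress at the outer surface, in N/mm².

8.38 N/mm²

ω = 2π·2340/60 = 245.0 rad/s, so T = P/ω = 1980 / 245.0 = 8.080 N·m.
J = πd⁴/32 = π(0.0170)⁴/32 = 8.200×10^-9 m⁴.
τ_max = T·r/J = 8.080 × 0.00850 / 8.200×10^-9 = 8.376×10^6 Pa.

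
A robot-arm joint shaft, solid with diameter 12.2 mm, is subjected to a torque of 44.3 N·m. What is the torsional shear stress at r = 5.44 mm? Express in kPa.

J = πd⁴/32 = π(0.0122)⁴/32 = 2.175×10^-9 m⁴.
Shear stress varies linearly with radius: τ = T·r/J = 44.30 × 0.00544 / 2.175×10^-9 = 1.108×10^8 Pa.

111000 kPa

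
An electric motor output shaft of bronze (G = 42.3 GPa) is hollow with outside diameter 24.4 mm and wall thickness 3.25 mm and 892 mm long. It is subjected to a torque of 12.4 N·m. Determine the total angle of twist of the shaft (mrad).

10.6 mrad

J = π(d_o⁴ − d_i⁴)/32 = π(0.0244⁴ − 0.0179⁴)/32 = 2.472×10^-8 m⁴.
θ = T·L/(G·J) = 12.40 × 0.892 / (42.3×10⁹ × 2.472×10^-8) = 0.01058 rad.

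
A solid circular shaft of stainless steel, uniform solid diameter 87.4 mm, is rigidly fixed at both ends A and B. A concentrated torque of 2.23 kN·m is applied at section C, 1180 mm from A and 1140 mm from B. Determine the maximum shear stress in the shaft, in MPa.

With uniform GJ and both ends fixed, compatibility θ_AC = θ_CB gives T_A·a = T_B·b, together with T_A + T_B = T₀.
T_A = T₀·b/(a+b) = 2230·1140/2320 = 1096 N·m; T_B = 1134 N·m.
τ in each portion: τ_AC = 8.36×10^6 Pa, τ_CB = 8.65×10^6 Pa; maximum is in CB.
τ_max = T_CB·r/J = 1134·0.0437/5.73×10^-6 = 8.652×10^6 Pa.

8.65 MPa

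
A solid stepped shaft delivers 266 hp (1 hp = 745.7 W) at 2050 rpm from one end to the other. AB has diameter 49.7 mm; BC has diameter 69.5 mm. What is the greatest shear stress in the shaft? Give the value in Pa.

ω = 2π·2050/60 = 214.7 rad/s, so T = P/ω = 266×745.7 / 214.7 = 924.0 N·m.
Under the same torque, τ_max = 16T/(πd³) is largest where d is smallest — segment AB (d = 49.7 mm).
τ_max = 16·924.0/(π·(0.0497)³) = 3.833×10^7 Pa.

3.83e7 Pa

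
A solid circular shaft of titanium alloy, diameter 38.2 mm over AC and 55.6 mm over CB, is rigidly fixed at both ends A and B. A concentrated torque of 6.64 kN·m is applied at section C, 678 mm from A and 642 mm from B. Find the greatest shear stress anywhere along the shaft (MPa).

Compatibility: T_A·a/J_AC = T_B·b/J_CB with T_A + T_B = T₀.
J_AC = 2.09×10^-7 m⁴, J_CB = 9.38×10^-7 m⁴, so T_A = T₀·(J_AC/a)/((J_AC/a)+(J_CB/b)) = 1157 N·m, T_B = 5483 N·m.
τ in each portion: τ_AC = 1.06×10^8 Pa, τ_CB = 1.62×10^8 Pa; maximum is in CB.
τ_max = T_CB·r/J = 5483·0.0278/9.38×10^-7 = 1.625×10^8 Pa.

162 MPa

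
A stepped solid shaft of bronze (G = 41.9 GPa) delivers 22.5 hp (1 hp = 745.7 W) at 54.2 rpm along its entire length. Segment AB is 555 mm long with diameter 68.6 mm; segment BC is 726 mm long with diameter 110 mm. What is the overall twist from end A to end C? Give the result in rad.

ω = 2π·54.2/60 = 5.676 rad/s, so T = P/ω = 22.5×745.7 / 5.676 = 2956 N·m.
J_AB = π(0.0686)⁴/32 = 2.17×10^-6 m⁴; J_BC = π(0.110)⁴/32 = 1.44×10^-5 m⁴.
θ = (T/G)·Σ L_i/J_i = (2956/41.9×10⁹)·(0.555/2.17×10^-6 + 0.726/1.44×10^-5) = 0.02157 rad.

0.0216 rad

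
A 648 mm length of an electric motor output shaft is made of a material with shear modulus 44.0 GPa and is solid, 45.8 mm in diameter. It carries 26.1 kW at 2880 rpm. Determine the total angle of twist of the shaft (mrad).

ω = 2π·2880/60 = 301.6 rad/s, so T = P/ω = 26.1×10³ / 301.6 = 86.54 N·m.
J = πd⁴/32 = π(0.0458)⁴/32 = 4.320×10^-7 m⁴.
θ = T·L/(G·J) = 86.54 × 0.648 / (44.0×10⁹ × 4.320×10^-7) = 2.950×10^-3 rad.

2.95 mrad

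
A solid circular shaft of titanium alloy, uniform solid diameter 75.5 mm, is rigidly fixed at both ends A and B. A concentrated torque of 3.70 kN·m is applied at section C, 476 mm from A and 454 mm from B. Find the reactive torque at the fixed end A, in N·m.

With uniform GJ and both ends fixed, compatibility θ_AC = θ_CB gives T_A·a = T_B·b, together with T_A + T_B = T₀.
T_A = T₀·b/(a+b) = 3700·454/930.0 = 1806 N·m; T_B = 1894 N·m.

1810 N·m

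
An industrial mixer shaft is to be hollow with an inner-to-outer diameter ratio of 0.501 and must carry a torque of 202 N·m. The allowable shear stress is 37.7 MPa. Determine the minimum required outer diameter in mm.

For a hollow shaft with d_i/d_o = 0.501: τ_max = 16T/(π d_o³ (1−k⁴)), so d_o = [16T/(π τ_allow (1−k⁴))]^(1/3) = [16·202.0/(π·3.77×10^7·0.9370)]^(1/3) = 0.03077 m.

30.8 mm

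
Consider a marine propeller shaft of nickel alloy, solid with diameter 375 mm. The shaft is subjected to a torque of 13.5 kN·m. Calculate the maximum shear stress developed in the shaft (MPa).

1.30 MPa

J = πd⁴/32 = π(0.375)⁴/32 = 1.941×10^-3 m⁴.
τ_max = T·r/J = 13500 × 0.188 / 1.941×10^-3 = 1.304×10^6 Pa.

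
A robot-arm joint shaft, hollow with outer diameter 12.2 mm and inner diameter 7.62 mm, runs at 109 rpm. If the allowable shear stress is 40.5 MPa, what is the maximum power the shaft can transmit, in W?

J = π(d_o⁴ − d_i⁴)/32 = π(0.0122⁴ − 0.00762⁴)/32 = 1.844×10^-9 m⁴.
T_max = τ_allow·J/r = 4.05×10^7 × 1.844×10^-9 / 0.00610 = 12.24 N·m.
ω = 2π·109/60 = 11.41 rad/s, so P_max = T_max·ω = 139.7 W.

140 W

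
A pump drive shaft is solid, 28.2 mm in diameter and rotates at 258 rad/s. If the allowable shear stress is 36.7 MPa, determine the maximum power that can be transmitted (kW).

J = πd⁴/32 = π(0.0282)⁴/32 = 6.209×10^-8 m⁴.
T_max = τ_allow·J/r = 3.67×10^7 × 6.209×10^-8 / 0.0141 = 161.6 N·m.
ω = 258 rad/s, so P_max = T_max·ω = 4.169×10^4 W.

41.7 kW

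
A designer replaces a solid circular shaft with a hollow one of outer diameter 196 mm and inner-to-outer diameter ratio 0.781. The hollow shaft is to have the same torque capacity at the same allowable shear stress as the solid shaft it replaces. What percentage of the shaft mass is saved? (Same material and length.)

Equal τ_max and T ⇒ the solid shaft needs d_s³ = d_o³(1−k⁴), so d_s = 196·(1−0.781⁴)^(1/3) = 167.8 mm.
Area ratio A_h/A_s = d_o²(1−k²)/d_s² = (1−k²)/(1−k⁴)^(2/3) = 0.5319.
Mass saving = 1 − 0.5319 = 46.8 %.

46.8 %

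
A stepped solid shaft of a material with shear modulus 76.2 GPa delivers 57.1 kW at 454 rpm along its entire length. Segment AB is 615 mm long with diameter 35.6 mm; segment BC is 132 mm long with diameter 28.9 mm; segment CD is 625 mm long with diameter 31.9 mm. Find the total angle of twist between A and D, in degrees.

10.8°

ω = 2π·454/60 = 47.54 rad/s, so T = P/ω = 57.1×10³ / 47.54 = 1201 N·m.
J_AB = π(0.0356)⁴/32 = 1.58×10^-7 m⁴; J_BC = π(0.0289)⁴/32 = 6.85×10^-8 m⁴; J_CD = π(0.0319)⁴/32 = 1.02×10^-7 m⁴.
θ = (T/G)·Σ L_i/J_i = (1201/76.2×10⁹)·(0.615/1.58×10^-7 + 0.132/6.85×10^-8 + 0.625/1.02×10^-7) = 0.1887 rad.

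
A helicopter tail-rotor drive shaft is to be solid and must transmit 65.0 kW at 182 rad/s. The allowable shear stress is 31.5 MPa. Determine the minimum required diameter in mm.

38.7 mm

ω = 182 rad/s, so T = P/ω = 65.0×10³ / 182.0 = 357.1 N·m.
For a solid shaft τ_max = 16T/(πd³), so d = (16T/(π τ_allow))^(1/3) = (16·357.1/(π·3.15×10^7))^(1/3) = 0.03865 m.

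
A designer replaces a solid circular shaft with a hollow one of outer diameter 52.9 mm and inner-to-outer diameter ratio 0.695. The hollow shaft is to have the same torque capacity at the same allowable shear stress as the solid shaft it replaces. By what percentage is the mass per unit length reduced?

Equal τ_max and T ⇒ the solid shaft needs d_s³ = d_o³(1−k⁴), so d_s = 52.9·(1−0.695⁴)^(1/3) = 48.42 mm.
Area ratio A_h/A_s = d_o²(1−k²)/d_s² = (1−k²)/(1−k⁴)^(2/3) = 0.6172.
Mass saving = 1 − 0.6172 = 38.3 %.

38.3 %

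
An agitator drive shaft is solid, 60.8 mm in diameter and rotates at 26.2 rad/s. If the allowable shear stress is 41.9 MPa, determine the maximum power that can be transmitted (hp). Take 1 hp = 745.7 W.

65.0 hp

J = πd⁴/32 = π(0.0608)⁴/32 = 1.342×10^-6 m⁴.
T_max = τ_allow·J/r = 4.19×10^7 × 1.342×10^-6 / 0.0304 = 1849 N·m.
ω = 26.2 rad/s, so P_max = T_max·ω = 4.845×10^4 W.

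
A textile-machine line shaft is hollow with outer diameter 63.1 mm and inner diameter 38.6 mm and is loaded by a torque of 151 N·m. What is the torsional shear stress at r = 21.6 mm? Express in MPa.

2.44 MPa

J = π(d_o⁴ − d_i⁴)/32 = π(0.0631⁴ − 0.0386⁴)/32 = 1.338×10^-6 m⁴.
Shear stress varies linearly with radius: τ = T·r/J = 151.0 × 0.0216 / 1.338×10^-6 = 2.437×10^6 Pa.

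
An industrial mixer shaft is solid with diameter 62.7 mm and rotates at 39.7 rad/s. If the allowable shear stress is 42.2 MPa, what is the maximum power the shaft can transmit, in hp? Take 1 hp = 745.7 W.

109 hp

J = πd⁴/32 = π(0.0627)⁴/32 = 1.517×10^-6 m⁴.
T_max = τ_allow·J/r = 4.22×10^7 × 1.517×10^-6 / 0.0314 = 2042 N·m.
ω = 39.7 rad/s, so P_max = T_max·ω = 8.108×10^4 W.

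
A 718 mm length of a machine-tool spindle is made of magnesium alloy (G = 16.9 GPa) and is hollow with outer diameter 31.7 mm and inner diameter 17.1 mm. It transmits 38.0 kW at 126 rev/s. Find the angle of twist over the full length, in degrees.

1.29°

ω = 2π·126 = 791.7 rad/s, so T = P/ω = 38.0×10³ / 791.7 = 48.00 N·m.
J = π(d_o⁴ − d_i⁴)/32 = π(0.0317⁴ − 0.0171⁴)/32 = 9.074×10^-8 m⁴.
θ = T·L/(G·J) = 48.00 × 0.718 / (16.9×10⁹ × 9.074×10^-8) = 0.02247 rad.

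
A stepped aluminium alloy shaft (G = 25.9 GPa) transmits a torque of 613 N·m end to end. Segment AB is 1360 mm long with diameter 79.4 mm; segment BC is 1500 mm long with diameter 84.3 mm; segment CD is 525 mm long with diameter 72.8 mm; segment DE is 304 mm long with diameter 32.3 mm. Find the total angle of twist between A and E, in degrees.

5.00°

J_AB = π(0.0794)⁴/32 = 3.90×10^-6 m⁴; J_BC = π(0.0843)⁴/32 = 4.96×10^-6 m⁴; J_CD = π(0.0728)⁴/32 = 2.76×10^-6 m⁴; J_DE = π(0.0323)⁴/32 = 1.07×10^-7 m⁴.
θ = (T/G)·Σ L_i/J_i = (613.0/25.9×10⁹)·(1.36/3.90×10^-6 + 1.50/4.96×10^-6 + 0.525/2.76×10^-6 + 0.304/1.07×10^-7) = 0.08725 rad.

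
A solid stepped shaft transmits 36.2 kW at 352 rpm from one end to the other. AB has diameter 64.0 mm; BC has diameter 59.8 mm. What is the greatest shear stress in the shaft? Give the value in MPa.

ω = 2π·352/60 = 36.86 rad/s, so T = P/ω = 36.2×10³ / 36.86 = 982.1 N·m.
Under the same torque, τ_max = 16T/(πd³) is largest where d is smallest — segment BC (d = 59.8 mm).
τ_max = 16·982.1/(π·(0.0598)³) = 2.339×10^7 Pa.

23.4 MPa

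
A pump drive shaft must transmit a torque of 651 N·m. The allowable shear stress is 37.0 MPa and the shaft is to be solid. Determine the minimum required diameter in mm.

For a solid shaft τ_max = 16T/(πd³), so d = (16T/(π τ_allow))^(1/3) = (16·651.0/(π·3.70×10^7))^(1/3) = 0.04475 m.

44.7 mm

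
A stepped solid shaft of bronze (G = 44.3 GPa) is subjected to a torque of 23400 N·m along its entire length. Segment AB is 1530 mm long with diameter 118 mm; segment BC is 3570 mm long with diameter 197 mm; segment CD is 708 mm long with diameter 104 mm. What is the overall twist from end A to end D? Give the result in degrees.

J_AB = π(0.118)⁴/32 = 1.90×10^-5 m⁴; J_BC = π(0.197)⁴/32 = 1.48×10^-4 m⁴; J_CD = π(0.104)⁴/32 = 1.15×10^-5 m⁴.
θ = (T/G)·Σ L_i/J_i = (23400/44.3×10⁹)·(1.53/1.90×10^-5 + 3.57/1.48×10^-4 + 0.708/1.15×10^-5) = 0.08777 rad.

5.03°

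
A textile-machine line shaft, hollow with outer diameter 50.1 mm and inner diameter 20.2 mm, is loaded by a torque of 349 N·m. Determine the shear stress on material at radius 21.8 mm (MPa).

J = π(d_o⁴ − d_i⁴)/32 = π(0.0501⁴ − 0.0202⁴)/32 = 6.022×10^-7 m⁴.
Shear stress varies linearly with radius: τ = T·r/J = 349.0 × 0.0218 / 6.022×10^-7 = 1.263×10^7 Pa.

12.6 MPa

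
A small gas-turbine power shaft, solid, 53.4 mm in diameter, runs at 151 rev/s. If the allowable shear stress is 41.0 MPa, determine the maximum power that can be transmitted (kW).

1160 kW

J = πd⁴/32 = π(0.0534)⁴/32 = 7.983×10^-7 m⁴.
T_max = τ_allow·J/r = 4.10×10^7 × 7.983×10^-7 / 0.0267 = 1226 N·m.
ω = 2π·151 = 948.8 rad/s, so P_max = T_max·ω = 1.163×10^6 W.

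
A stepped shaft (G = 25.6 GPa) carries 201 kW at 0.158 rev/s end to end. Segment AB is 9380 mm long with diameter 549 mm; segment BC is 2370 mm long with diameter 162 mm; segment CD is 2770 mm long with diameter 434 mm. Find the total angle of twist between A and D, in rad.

ω = 2π·0.158 = 0.9927 rad/s, so T = P/ω = 201×10³ / 0.9927 = 202500 N·m.
J_AB = π(0.549)⁴/32 = 8.92×10^-3 m⁴; J_BC = π(0.162)⁴/32 = 6.76×10^-5 m⁴; J_CD = π(0.434)⁴/32 = 3.48×10^-3 m⁴.
θ = (T/G)·Σ L_i/J_i = (202500/25.6×10⁹)·(9.38/8.92×10^-3 + 2.37/6.76×10^-5 + 2.77/3.48×10^-3) = 0.2918 rad.

0.292 rad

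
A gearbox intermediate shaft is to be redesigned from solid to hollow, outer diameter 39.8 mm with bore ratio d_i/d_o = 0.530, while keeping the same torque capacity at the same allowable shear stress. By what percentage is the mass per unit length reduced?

Equal τ_max and T ⇒ the solid shaft needs d_s³ = d_o³(1−k⁴), so d_s = 39.8·(1−0.530⁴)^(1/3) = 38.72 mm.
Area ratio A_h/A_s = d_o²(1−k²)/d_s² = (1−k²)/(1−k⁴)^(2/3) = 0.7596.
Mass saving = 1 − 0.7596 = 24.0 %.

24.0 %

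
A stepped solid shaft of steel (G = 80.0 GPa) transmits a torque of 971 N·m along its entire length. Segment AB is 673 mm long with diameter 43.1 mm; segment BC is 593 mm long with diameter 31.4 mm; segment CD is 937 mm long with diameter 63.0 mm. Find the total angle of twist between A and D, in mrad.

J_AB = π(0.0431)⁴/32 = 3.39×10^-7 m⁴; J_BC = π(0.0314)⁴/32 = 9.54×10^-8 m⁴; J_CD = π(0.0630)⁴/32 = 1.55×10^-6 m⁴.
θ = (T/G)·Σ L_i/J_i = (971.0/80.0×10⁹)·(0.673/3.39×10^-7 + 0.593/9.54×10^-8 + 0.937/1.55×10^-6) = 0.1069 rad.

107 mrad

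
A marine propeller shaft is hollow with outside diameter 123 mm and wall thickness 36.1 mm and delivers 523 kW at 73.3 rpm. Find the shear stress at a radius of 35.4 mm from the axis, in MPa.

111 MPa

ω = 2π·73.3/60 = 7.676 rad/s, so T = P/ω = 523×10³ / 7.676 = 68130 N·m.
J = π(d_o⁴ − d_i⁴)/32 = π(0.123⁴ − 0.0508⁴)/32 = 2.182×10^-5 m⁴.
Shear stress varies linearly with radius: τ = T·r/J = 68130 × 0.0354 / 2.182×10^-5 = 1.106×10^8 Pa.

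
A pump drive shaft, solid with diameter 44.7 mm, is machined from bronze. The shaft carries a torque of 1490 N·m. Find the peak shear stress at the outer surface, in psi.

12300 psi

J = πd⁴/32 = π(0.0447)⁴/32 = 3.919×10^-7 m⁴.
τ_max = T·r/J = 1490 × 0.0224 / 3.919×10^-7 = 8.496×10^7 Pa.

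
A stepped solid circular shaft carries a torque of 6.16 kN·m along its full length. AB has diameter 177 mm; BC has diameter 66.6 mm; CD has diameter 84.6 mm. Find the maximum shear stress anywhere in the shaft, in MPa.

Under the same torque, τ_max = 16T/(πd³) is largest where d is smallest — segment BC (d = 66.6 mm).
τ_max = 16·6160/(π·(0.0666)³) = 1.062×10^8 Pa.

106 MPa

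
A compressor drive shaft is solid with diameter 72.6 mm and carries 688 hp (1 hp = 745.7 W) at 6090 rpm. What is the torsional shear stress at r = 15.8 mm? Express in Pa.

4.66e6 Pa

ω = 2π·6090/60 = 637.7 rad/s, so T = P/ω = 688×745.7 / 637.7 = 804.5 N·m.
J = πd⁴/32 = π(0.0726)⁴/32 = 2.727×10^-6 m⁴.
Shear stress varies linearly with radius: τ = T·r/J = 804.5 × 0.0158 / 2.727×10^-6 = 4.660×10^6 Pa.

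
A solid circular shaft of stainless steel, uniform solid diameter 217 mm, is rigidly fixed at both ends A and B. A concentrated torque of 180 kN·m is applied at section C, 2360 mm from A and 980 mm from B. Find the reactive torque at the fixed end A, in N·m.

With uniform GJ and both ends fixed, compatibility θ_AC = θ_CB gives T_A·a = T_B·b, together with T_A + T_B = T₀.
T_A = T₀·b/(a+b) = 180000·980/3340 = 52810 N·m; T_B = 127200 N·m.

52800 N·m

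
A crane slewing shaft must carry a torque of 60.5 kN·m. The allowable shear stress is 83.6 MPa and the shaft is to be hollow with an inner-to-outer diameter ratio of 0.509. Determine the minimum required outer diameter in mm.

158 mm

For a hollow shaft with d_i/d_o = 0.509: τ_max = 16T/(π d_o³ (1−k⁴)), so d_o = [16T/(π τ_allow (1−k⁴))]^(1/3) = [16·60500/(π·8.36×10^7·0.9329)]^(1/3) = 0.1581 m.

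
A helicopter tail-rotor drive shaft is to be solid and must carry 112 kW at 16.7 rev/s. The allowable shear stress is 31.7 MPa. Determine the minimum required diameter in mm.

ω = 2π·16.7 = 104.9 rad/s, so T = P/ω = 112×10³ / 104.9 = 1067 N·m.
For a solid shaft τ_max = 16T/(πd³), so d = (16T/(π τ_allow))^(1/3) = (16·1067/(π·3.17×10^7))^(1/3) = 0.05556 m.

55.6 mm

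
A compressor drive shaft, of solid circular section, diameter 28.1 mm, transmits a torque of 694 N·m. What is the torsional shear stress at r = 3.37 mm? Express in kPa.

38200 kPa

J = πd⁴/32 = π(0.0281)⁴/32 = 6.121×10^-8 m⁴.
Shear stress varies linearly with radius: τ = T·r/J = 694.0 × 0.00337 / 6.121×10^-8 = 3.821×10^7 Pa.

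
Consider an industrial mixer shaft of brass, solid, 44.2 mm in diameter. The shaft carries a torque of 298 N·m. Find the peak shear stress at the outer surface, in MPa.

J = πd⁴/32 = π(0.0442)⁴/32 = 3.747×10^-7 m⁴.
τ_max = T·r/J = 298.0 × 0.0221 / 3.747×10^-7 = 1.758×10^7 Pa.

17.6 MPa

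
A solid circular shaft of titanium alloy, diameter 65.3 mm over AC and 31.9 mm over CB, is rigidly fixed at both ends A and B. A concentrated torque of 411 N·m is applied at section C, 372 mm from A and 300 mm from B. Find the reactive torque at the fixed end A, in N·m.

384 N·m

Compatibility: T_A·a/J_AC = T_B·b/J_CB with T_A + T_B = T₀.
J_AC = 1.79×10^-6 m⁴, J_CB = 1.02×10^-7 m⁴, so T_A = T₀·(J_AC/a)/((J_AC/a)+(J_CB/b)) = 383.9 N·m, T_B = 27.11 N·m.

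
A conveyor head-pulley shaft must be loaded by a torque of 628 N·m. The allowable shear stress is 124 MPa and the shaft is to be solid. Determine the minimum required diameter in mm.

For a solid shaft τ_max = 16T/(πd³), so d = (16T/(π τ_allow))^(1/3) = (16·628.0/(π·1.24×10^8))^(1/3) = 0.02955 m.

29.5 mm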